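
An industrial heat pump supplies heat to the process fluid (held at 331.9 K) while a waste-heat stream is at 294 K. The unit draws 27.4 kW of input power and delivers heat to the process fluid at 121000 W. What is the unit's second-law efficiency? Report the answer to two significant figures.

0.50

Converting, Q̇_H = 121000 W = 121.0 kW, so COP_actual = Q̇_H/Ẇ = 121.0/27.40 = 4.416.
The reservoir spacing is ΔT = 331.9 − 294 = 37.90 K.
COP_Carnot = T_H/ΔT = 331.90/37.90 = 8.757.
η_II = COP_actual/COP_Carnot = 4.416/8.757 = 0.5043.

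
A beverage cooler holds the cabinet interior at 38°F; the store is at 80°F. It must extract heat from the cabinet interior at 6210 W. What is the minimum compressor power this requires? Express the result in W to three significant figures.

524 W

In absolute terms T_C = 276.48 K and T_H = 299.82 K, so ΔT = 23.33 K.
COP_Carnot = T_C/ΔT = 276.48/23.33 = 11.85.
Ẇ_min = Q̇/COP_Carnot = 6210/11.85 = 524.1 W.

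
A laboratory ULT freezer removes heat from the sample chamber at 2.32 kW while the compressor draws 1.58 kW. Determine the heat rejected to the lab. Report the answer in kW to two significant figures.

For a cyclic device the first law requires Q̇_H = Q̇_C + Ẇ.
Q̇_H = Q̇_C + Ẇ = 3.900 kW.

3.9 kW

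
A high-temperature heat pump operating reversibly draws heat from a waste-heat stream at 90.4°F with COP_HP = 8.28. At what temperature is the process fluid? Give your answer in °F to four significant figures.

166.0 °F

COP_HP = T_H/(T_H − T_C) rearranges to T_H = COP·T_C/(COP − 1).
With T_C = 305.59 K, T_H = 8.28 × 305.59/7.280 = 347.57 K.
Converting, 347.57 K = 165.96°F.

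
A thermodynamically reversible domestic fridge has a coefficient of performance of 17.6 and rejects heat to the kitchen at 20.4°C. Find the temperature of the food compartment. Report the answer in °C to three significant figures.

4.62 °C

For a Carnot refrigerator COP_R = T_C/(T_H − T_C), so T_C = COP·T_H/(1 + COP).
With T_H = 293.55 K, T_C = 17.6 × 293.55/18.60 = 277.77 K.
Converting, 277.77 K = 4.62°C.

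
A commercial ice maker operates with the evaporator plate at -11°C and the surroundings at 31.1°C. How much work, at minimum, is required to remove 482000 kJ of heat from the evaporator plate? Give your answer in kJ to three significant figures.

77400 kJ

In absolute terms T_C = 262.15 K and T_H = 304.25 K, so ΔT = 42.10 K.
The reversible limit is COP_R = T_C/ΔT = 6.227, so W_min = Q_C/COP = Q_C·ΔT/T_C.
W_min = 482000 × 42.10/262.15 = 77410 kJ.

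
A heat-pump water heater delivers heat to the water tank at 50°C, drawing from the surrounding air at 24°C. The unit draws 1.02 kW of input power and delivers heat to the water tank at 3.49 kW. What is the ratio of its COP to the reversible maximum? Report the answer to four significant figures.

COP_actual = Q̇_H/Ẇ = 3.490/1.020 = 3.422.
In absolute terms T_C = 297.15 K and T_H = 323.15 K, so ΔT = 26.00 K.
COP_Carnot = T_H/ΔT = 323.15/26.00 = 12.43.
η_II = COP_actual/COP_Carnot = 3.422/12.43 = 0.2753.

0.2753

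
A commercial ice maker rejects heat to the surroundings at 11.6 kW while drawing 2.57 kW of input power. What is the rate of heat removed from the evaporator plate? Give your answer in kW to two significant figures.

For a cyclic device the first law requires Q̇_H = Q̇_C + Ẇ.
Q̇_C = Q̇_H − Ẇ = 9.030 kW.

9.0 kW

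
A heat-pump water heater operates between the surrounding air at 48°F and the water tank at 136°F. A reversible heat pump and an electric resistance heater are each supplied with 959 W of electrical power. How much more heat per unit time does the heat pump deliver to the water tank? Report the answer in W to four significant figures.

5532 W

In absolute terms T_C = 282.04 K and T_H = 330.93 K, so ΔT = 48.89 K.
COP_Carnot = T_H/ΔT = 330.93/48.89 = 6.769.
The heat pump delivers Q̇_H = COP × Ẇ = 6491 W; the resistance heater delivers Ẇ = 959.0 W.
Extra = (COP − 1)·Ẇ = 5532 W.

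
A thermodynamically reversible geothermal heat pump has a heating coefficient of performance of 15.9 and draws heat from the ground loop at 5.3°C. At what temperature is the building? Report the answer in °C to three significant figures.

24.0 °C

COP_HP = T_H/(T_H − T_C) rearranges to T_H = COP·T_C/(COP − 1).
With T_C = 278.45 K, T_H = 15.9 × 278.45/14.90 = 297.14 K.
Converting, 297.14 K = 23.99°C.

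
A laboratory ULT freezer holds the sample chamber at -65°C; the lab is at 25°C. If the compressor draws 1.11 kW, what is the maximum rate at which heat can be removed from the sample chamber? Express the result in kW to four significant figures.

In absolute terms T_C = 208.15 K and T_H = 298.15 K, so ΔT = 90.00 K.
COP_Carnot = T_C/ΔT = 208.15/90.00 = 2.313.
Q̇_max = COP_Carnot × Ẇ = 2.313 × 1.110 kW = 2.567 kW.

2.567 kW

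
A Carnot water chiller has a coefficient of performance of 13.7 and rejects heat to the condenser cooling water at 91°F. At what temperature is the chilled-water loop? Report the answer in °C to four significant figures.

For a Carnot refrigerator COP_R = T_C/(T_H − T_C), so T_C = COP·T_H/(1 + COP).
With T_H = 305.93 K, T_C = 13.7 × 305.93/14.70 = 285.12 K.
Converting, 285.12 K = 11.97°C.

11.97 °C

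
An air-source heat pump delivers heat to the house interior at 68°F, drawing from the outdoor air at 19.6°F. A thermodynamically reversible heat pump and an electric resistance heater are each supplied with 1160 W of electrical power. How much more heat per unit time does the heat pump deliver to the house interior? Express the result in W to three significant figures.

11500 W

In absolute terms T_C = 266.26 K and T_H = 293.15 K, so ΔT = 26.89 K.
COP_Carnot = T_H/ΔT = 293.15/26.89 = 10.90.
The heat pump delivers Q̇_H = COP × Ẇ = 12650 W; the resistance heater delivers Ẇ = 1160 W.
Extra = (COP − 1)·Ẇ = 11490 W.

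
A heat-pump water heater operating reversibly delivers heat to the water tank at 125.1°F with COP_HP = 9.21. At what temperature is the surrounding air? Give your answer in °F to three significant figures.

61.6 °F

COP_HP = T_H/(T_H − T_C) gives T_H − T_C = T_H/COP.
With T_H = 324.87 K, T_C = 324.87 × (1 − 1/9.21) = 289.60 K.
Converting, 289.60 K = 61.61°F.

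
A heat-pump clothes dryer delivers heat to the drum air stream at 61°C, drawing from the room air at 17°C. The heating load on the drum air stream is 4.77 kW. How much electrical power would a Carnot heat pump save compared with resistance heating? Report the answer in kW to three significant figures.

In absolute terms T_C = 290.15 K and T_H = 334.15 K, so ΔT = 44.00 K.
COP_Carnot = T_H/ΔT = 334.15/44.00 = 7.594.
Resistance heating needs Ẇ_res = Q̇_H = 4.770 kW; the reversible heat pump needs only Ẇ_hp = Q̇_H/COP = 0.6281 kW.
Saving = 4.770 − 0.6281 = 4.142 kW.

4.14 kW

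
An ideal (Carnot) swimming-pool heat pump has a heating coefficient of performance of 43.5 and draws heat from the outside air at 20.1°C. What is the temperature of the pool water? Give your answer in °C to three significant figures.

27.0 °C

COP_HP = T_H/(T_H − T_C) rearranges to T_H = COP·T_C/(COP − 1).
With T_C = 293.25 K, T_H = 43.5 × 293.25/42.50 = 300.15 K.
Converting, 300.15 K = 27.00°C.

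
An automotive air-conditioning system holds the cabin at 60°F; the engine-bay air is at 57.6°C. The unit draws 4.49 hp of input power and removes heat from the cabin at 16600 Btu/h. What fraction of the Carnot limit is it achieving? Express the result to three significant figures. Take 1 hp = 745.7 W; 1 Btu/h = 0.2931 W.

Converting, Q̇_C = 16600 Btu/h = 6.525 hp, so COP_actual = Q̇_C/Ẇ = 6.525/4.490 = 1.453.
In absolute terms T_C = 288.71 K and T_H = 330.75 K, so ΔT = 42.04 K.
COP_Carnot = T_C/ΔT = 288.71/42.04 = 6.867.
η_II = COP_actual/COP_Carnot = 1.453/6.867 = 0.2116.

0.212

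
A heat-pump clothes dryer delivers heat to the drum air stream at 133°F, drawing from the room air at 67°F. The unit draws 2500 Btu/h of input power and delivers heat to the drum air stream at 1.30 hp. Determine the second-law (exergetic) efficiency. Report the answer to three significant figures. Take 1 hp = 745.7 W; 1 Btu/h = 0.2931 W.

Converting, Q̇_H = 1.300 hp = 3307 Btu/h, so COP_actual = Q̇_H/Ẇ = 3307/2500 = 1.323.
In absolute terms T_C = 292.59 K and T_H = 329.26 K, so ΔT = 36.67 K.
COP_Carnot = T_H/ΔT = 329.26/36.67 = 8.980.
η_II = COP_actual/COP_Carnot = 1.323/8.980 = 0.1473.

0.147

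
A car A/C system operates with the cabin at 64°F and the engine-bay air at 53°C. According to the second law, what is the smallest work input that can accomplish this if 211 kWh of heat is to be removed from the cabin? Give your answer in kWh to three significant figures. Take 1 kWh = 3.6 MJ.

In absolute terms T_C = 290.93 K and T_H = 326.15 K, so ΔT = 35.22 K.
The reversible limit is COP_R = T_C/ΔT = 8.260, so W_min = Q_C/COP = Q_C·ΔT/T_C.
W_min = 211.0 × 35.22/290.93 = 25.55 kWh.

25.5 kWh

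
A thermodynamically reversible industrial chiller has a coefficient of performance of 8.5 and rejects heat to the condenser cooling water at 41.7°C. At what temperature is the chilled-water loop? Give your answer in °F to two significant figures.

For a Carnot refrigerator COP_R = T_C/(T_H − T_C), so T_C = COP·T_H/(1 + COP).
With T_H = 314.85 K, T_C = 8.5 × 314.85/9.500 = 281.71 K.
Converting, 281.71 K = 47.40°F.

47 °F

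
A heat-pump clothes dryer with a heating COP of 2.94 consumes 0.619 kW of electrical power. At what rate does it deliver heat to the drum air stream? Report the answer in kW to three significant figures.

Q̇_H = COP_HP × Ẇ = 2.94 × 0.6190 = 1.820 kW.

1.82 kW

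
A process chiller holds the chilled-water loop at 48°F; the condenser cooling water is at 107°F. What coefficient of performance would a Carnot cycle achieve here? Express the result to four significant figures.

In absolute terms T_C = 282.04 K and T_H = 314.82 K, so ΔT = 32.78 K.
For a reversible cycle, COP_Carnot = T_C/ΔT = 282.04/32.78 = 8.605.

8.605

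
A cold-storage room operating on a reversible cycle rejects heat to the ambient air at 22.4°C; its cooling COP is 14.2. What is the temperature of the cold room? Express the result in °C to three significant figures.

For a Carnot refrigerator COP_R = T_C/(T_H − T_C), so T_C = COP·T_H/(1 + COP).
With T_H = 295.55 K, T_C = 14.2 × 295.55/15.20 = 276.11 K.
Converting, 276.11 K = 2.96°C.

2.96 °C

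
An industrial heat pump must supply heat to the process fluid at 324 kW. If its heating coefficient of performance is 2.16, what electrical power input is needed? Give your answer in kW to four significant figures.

150.0 kW

Ẇ = Q̇_H/COP_HP = 324.0/2.16 = 150.0 kW.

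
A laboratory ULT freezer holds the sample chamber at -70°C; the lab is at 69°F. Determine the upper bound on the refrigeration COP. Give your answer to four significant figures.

In absolute terms T_C = 203.15 K and T_H = 293.71 K, so ΔT = 90.56 K.
For a reversible cycle, COP_Carnot = T_C/ΔT = 203.15/90.56 = 2.243.

2.243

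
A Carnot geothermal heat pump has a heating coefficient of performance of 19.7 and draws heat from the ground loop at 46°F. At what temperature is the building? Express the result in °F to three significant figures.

73.0 °F

COP_HP = T_H/(T_H − T_C) rearranges to T_H = COP·T_C/(COP − 1).
With T_C = 280.93 K, T_H = 19.7 × 280.93/18.70 = 295.95 K.
Converting, 295.95 K = 73.04°F.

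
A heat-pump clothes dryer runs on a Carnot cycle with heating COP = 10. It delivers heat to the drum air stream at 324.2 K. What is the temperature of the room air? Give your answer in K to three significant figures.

292 K

COP_HP = T_H/(T_H − T_C) gives T_H − T_C = T_H/COP.
With T_H = 324.20 K, T_C = 324.20 × (1 − 1/10) = 291.78 K.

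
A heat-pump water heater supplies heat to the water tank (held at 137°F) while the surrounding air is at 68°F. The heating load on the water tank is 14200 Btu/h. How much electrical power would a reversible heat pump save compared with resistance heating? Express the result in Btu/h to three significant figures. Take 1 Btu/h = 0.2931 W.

In absolute terms T_C = 293.15 K and T_H = 331.48 K, so ΔT = 38.33 K.
COP_Carnot = T_H/ΔT = 331.48/38.33 = 8.647.
Resistance heating needs Ẇ_res = Q̇_H = 14200 Btu/h; the reversible heat pump needs only Ẇ_hp = Q̇_H/COP = 1642 Btu/h.
Saving = 14200 − 1642 = 12560 Btu/h.

12600 Btu/h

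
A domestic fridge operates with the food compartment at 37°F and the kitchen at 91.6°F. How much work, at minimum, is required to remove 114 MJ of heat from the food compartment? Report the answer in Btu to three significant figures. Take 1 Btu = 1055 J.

In absolute terms T_C = 275.93 K and T_H = 306.26 K, so ΔT = 30.33 K.
The reversible limit is COP_R = T_C/ΔT = 9.097, so W_min = Q_C/COP = Q_C·ΔT/T_C.
W_min = 114.0 × 30.33/275.93 = 12.53 MJ = 11880 Btu.

11900 Btu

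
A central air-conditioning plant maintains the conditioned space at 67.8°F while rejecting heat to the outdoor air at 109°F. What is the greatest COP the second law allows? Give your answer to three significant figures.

In absolute terms T_C = 293.04 K and T_H = 315.93 K, so ΔT = 22.89 K.
For a reversible cycle, COP_Carnot = T_C/ΔT = 293.04/22.89 = 12.80.

12.8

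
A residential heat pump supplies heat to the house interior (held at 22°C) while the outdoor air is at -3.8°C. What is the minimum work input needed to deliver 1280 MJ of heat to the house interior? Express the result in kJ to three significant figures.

112000 kJ

In absolute terms T_C = 269.35 K and T_H = 295.15 K, so ΔT = 25.80 K.
The reversible limit is COP_HP = T_H/ΔT = 11.44, so W_min = Q_H/COP = Q_H·ΔT/T_H.
W_min = 1280 × 25.80/295.15 = 111.9 MJ = 111900 kJ.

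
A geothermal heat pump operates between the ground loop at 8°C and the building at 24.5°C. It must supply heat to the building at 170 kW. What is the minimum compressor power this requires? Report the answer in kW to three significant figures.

In absolute terms T_C = 281.15 K and T_H = 297.65 K, so ΔT = 16.50 K.
COP_Carnot = T_H/ΔT = 297.65/16.50 = 18.04.
Ẇ_min = Q̇/COP_Carnot = 170.0/18.04 = 9.424 kW.

9.42 kW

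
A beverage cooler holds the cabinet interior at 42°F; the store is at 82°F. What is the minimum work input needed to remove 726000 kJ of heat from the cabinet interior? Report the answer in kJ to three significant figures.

In absolute terms T_C = 278.71 K and T_H = 300.93 K, so ΔT = 22.22 K.
The reversible limit is COP_R = T_C/ΔT = 12.54, so W_min = Q_C/COP = Q_C·ΔT/T_C.
W_min = 726000 × 22.22/278.71 = 57890 kJ.

57900 kJ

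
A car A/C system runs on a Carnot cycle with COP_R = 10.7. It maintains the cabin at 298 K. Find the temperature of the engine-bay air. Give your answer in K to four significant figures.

COP_R = T_C/(T_H − T_C) gives T_H − T_C = T_C/COP.
With T_C = 298.00 K, T_H = 298.00 × (1 + 1/10.7) = 325.85 K.

325.9 K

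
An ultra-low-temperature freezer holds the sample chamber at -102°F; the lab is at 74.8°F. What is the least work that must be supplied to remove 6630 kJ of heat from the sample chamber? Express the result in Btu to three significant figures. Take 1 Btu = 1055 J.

In absolute terms T_C = 198.71 K and T_H = 296.93 K, so ΔT = 98.22 K.
The reversible limit is COP_R = T_C/ΔT = 2.023, so W_min = Q_C/COP = Q_C·ΔT/T_C.
W_min = 6630 × 98.22/198.71 = 3277 kJ = 3106 Btu.

3110 Btu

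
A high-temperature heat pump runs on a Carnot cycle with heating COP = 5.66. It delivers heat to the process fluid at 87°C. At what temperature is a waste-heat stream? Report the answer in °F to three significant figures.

COP_HP = T_H/(T_H − T_C) gives T_H − T_C = T_H/COP.
With T_H = 360.15 K, T_C = 360.15 × (1 − 1/5.66) = 296.52 K.
Converting, 296.52 K = 74.06°F.

74.1 °F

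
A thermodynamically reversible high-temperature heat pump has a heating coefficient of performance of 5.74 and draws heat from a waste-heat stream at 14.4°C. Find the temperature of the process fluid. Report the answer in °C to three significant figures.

75.1 °C

COP_HP = T_H/(T_H − T_C) rearranges to T_H = COP·T_C/(COP − 1).
With T_C = 287.55 K, T_H = 5.74 × 287.55/4.740 = 348.21 K.
Converting, 348.21 K = 75.06°C.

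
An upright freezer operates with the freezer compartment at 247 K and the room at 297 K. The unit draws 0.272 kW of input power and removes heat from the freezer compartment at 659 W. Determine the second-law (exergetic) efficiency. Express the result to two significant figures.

0.49

Converting, Q̇_C = 659.0 W = 0.6590 kW, so COP_actual = Q̇_C/Ẇ = 0.6590/0.2720 = 2.423.
The reservoir spacing is ΔT = 297 − 247 = 50.00 K.
COP_Carnot = T_C/ΔT = 247.00/50.00 = 4.940.
η_II = COP_actual/COP_Carnot = 2.423/4.940 = 0.4904.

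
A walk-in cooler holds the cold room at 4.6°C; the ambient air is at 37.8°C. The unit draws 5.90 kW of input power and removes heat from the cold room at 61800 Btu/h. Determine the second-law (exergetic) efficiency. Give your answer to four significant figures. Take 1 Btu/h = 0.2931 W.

0.3670

Converting, Q̇_C = 61800 Btu/h = 18.11 kW, so COP_actual = Q̇_C/Ẇ = 18.11/5.900 = 3.070.
In absolute terms T_C = 277.75 K and T_H = 310.95 K, so ΔT = 33.20 K.
COP_Carnot = T_C/ΔT = 277.75/33.20 = 8.366.
η_II = COP_actual/COP_Carnot = 3.070/8.366 = 0.3670.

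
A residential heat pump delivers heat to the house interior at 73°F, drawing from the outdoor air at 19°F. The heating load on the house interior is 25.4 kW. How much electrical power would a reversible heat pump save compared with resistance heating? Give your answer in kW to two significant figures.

In absolute terms T_C = 265.93 K and T_H = 295.93 K, so ΔT = 30.00 K.
COP_Carnot = T_H/ΔT = 295.93/30.00 = 9.864.
Resistance heating needs Ẇ_res = Q̇_H = 25.40 kW; the reversible heat pump needs only Ẇ_hp = Q̇_H/COP = 2.575 kW.
Saving = 25.40 − 2.575 = 22.83 kW.

23 kW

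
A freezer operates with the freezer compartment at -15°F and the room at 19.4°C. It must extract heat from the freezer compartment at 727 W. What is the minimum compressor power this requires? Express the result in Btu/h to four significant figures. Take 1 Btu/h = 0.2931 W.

457.0 Btu/h

In absolute terms T_C = 247.04 K and T_H = 292.55 K, so ΔT = 45.51 K.
COP_Carnot = T_C/ΔT = 247.04/45.51 = 5.428.
Ẇ_min = Q̇/COP_Carnot = 727.0/5.428 = 133.9 W = 457.0 Btu/h.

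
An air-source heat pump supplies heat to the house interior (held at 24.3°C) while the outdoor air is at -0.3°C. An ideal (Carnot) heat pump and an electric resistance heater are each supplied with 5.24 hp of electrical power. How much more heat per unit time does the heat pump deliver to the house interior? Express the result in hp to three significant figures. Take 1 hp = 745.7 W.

58.1 hp

In absolute terms T_C = 272.85 K and T_H = 297.45 K, so ΔT = 24.60 K.
COP_Carnot = T_H/ΔT = 297.45/24.60 = 12.09.
The heat pump delivers Q̇_H = COP × Ẇ = 63.36 hp; the resistance heater delivers Ẇ = 5.240 hp.
Extra = (COP − 1)·Ẇ = 58.12 hp.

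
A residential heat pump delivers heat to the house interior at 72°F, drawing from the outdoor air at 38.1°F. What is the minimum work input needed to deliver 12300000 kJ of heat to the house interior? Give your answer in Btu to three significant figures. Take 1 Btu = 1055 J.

743000 Btu

In absolute terms T_C = 276.54 K and T_H = 295.37 K, so ΔT = 18.83 K.
The reversible limit is COP_HP = T_H/ΔT = 15.68, so W_min = Q_H/COP = Q_H·ΔT/T_H.
W_min = 12300000 × 18.83/295.37 = 784300 kJ = 743400 Btu.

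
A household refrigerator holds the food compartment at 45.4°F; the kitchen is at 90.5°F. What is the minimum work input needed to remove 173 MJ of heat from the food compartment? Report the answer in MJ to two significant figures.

In absolute terms T_C = 280.59 K and T_H = 305.65 K, so ΔT = 25.06 K.
The reversible limit is COP_R = T_C/ΔT = 11.20, so W_min = Q_C/COP = Q_C·ΔT/T_C.
W_min = 173.0 × 25.06/280.59 = 15.45 MJ.

15 MJ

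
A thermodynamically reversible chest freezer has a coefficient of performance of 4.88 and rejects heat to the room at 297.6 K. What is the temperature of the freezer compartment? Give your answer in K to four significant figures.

247.0 K

For a Carnot refrigerator COP_R = T_C/(T_H − T_C), so T_C = COP·T_H/(1 + COP).
With T_H = 297.60 K, T_C = 4.88 × 297.60/5.880 = 246.99 K.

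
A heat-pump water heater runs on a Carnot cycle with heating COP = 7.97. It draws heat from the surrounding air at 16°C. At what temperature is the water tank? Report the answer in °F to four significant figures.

COP_HP = T_H/(T_H − T_C) rearranges to T_H = COP·T_C/(COP − 1).
With T_C = 289.15 K, T_H = 7.97 × 289.15/6.970 = 330.63 K.
Converting, 330.63 K = 135.47°F.

135.5 °F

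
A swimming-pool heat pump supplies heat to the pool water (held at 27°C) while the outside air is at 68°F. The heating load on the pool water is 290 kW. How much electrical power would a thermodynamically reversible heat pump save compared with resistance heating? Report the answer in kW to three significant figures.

283 kW

In absolute terms T_C = 293.15 K and T_H = 300.15 K, so ΔT = 7.000 K.
COP_Carnot = T_H/ΔT = 300.15/7.000 = 42.88.
Resistance heating needs Ẇ_res = Q̇_H = 290.0 kW; the reversible heat pump needs only Ẇ_hp = Q̇_H/COP = 6.763 kW.
Saving = 290.0 − 6.763 = 283.2 kW.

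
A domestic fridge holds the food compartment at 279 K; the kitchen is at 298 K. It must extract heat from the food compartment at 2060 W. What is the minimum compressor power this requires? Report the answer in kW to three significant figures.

0.140 kW

The reservoir spacing is ΔT = 298 − 279 = 19.00 K.
COP_Carnot = T_C/ΔT = 279.00/19.00 = 14.68.
Ẇ_min = Q̇/COP_Carnot = 2060/14.68 = 140.3 W = 0.1403 kW.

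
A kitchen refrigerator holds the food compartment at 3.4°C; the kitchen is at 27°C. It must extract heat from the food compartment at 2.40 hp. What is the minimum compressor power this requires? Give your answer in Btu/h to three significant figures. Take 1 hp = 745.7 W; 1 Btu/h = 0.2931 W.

521 Btu/h

In absolute terms T_C = 276.55 K and T_H = 300.15 K, so ΔT = 23.60 K.
COP_Carnot = T_C/ΔT = 276.55/23.60 = 11.72.
Ẇ_min = Q̇/COP_Carnot = 2.400/11.72 = 0.2048 hp = 521.1 Btu/h.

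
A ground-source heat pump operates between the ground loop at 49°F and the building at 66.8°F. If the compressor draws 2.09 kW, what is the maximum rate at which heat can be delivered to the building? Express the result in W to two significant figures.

In absolute terms T_C = 282.59 K and T_H = 292.48 K, so ΔT = 9.889 K.
COP_Carnot = T_H/ΔT = 292.48/9.889 = 29.58.
Q̇_max = COP_Carnot × Ẇ = 29.58 × 2.090 kW = 61.82 kW = 61820 W.

62000 W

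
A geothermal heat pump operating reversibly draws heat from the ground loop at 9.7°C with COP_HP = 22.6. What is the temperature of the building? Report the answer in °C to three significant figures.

COP_HP = T_H/(T_H − T_C) rearranges to T_H = COP·T_C/(COP − 1).
With T_C = 282.85 K, T_H = 22.6 × 282.85/21.60 = 295.94 K.
Converting, 295.94 K = 22.79°C.

22.8 °C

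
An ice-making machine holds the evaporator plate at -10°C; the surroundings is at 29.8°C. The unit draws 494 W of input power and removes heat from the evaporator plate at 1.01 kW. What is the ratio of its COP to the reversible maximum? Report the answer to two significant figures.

0.31

Converting, Q̇_C = 1.010 kW = 1010 W, so COP_actual = Q̇_C/Ẇ = 1010/494.0 = 2.045.
In absolute terms T_C = 263.15 K and T_H = 302.95 K, so ΔT = 39.80 K.
COP_Carnot = T_C/ΔT = 263.15/39.80 = 6.612.
η_II = COP_actual/COP_Carnot = 2.045/6.612 = 0.3092.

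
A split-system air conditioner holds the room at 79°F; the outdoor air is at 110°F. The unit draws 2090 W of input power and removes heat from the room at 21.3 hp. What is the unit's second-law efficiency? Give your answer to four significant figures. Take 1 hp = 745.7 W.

Converting, Q̇_C = 21.30 hp = 15880 W, so COP_actual = Q̇_C/Ẇ = 15880/2090 = 7.600.
In absolute terms T_C = 299.26 K and T_H = 316.48 K, so ΔT = 17.22 K.
COP_Carnot = T_C/ΔT = 299.26/17.22 = 17.38.
η_II = COP_actual/COP_Carnot = 7.600/17.38 = 0.4374.

0.4374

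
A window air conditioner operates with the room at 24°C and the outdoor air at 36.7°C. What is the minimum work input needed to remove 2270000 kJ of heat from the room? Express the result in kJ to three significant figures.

97000 kJ

In absolute terms T_C = 297.15 K and T_H = 309.85 K, so ΔT = 12.70 K.
The reversible limit is COP_R = T_C/ΔT = 23.40, so W_min = Q_C/COP = Q_C·ΔT/T_C.
W_min = 2270000 × 12.70/297.15 = 97020 kJ.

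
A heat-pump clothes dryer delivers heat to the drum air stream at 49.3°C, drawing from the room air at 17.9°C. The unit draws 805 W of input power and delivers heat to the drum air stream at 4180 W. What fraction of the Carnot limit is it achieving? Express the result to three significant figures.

0.506

COP_actual = Q̇_H/Ẇ = 4180/805.0 = 5.193.
In absolute terms T_C = 291.05 K and T_H = 322.45 K, so ΔT = 31.40 K.
COP_Carnot = T_H/ΔT = 322.45/31.40 = 10.27.
η_II = COP_actual/COP_Carnot = 5.193/10.27 = 0.5056.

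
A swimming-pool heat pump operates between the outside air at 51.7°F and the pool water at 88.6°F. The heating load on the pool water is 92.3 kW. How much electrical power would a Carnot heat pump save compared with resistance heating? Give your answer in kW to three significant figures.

86.1 kW

In absolute terms T_C = 284.09 K and T_H = 304.59 K, so ΔT = 20.50 K.
COP_Carnot = T_H/ΔT = 304.59/20.50 = 14.86.
Resistance heating needs Ẇ_res = Q̇_H = 92.30 kW; the reversible heat pump needs only Ẇ_hp = Q̇_H/COP = 6.212 kW.
Saving = 92.30 − 6.212 = 86.09 kW.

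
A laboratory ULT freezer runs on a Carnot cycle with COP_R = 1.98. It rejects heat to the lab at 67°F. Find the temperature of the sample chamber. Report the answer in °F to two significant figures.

For a Carnot refrigerator COP_R = T_C/(T_H − T_C), so T_C = COP·T_H/(1 + COP).
With T_H = 292.59 K, T_C = 1.98 × 292.59/2.980 = 194.41 K.
Converting, 194.41 K = -109.73°F.

-110 °F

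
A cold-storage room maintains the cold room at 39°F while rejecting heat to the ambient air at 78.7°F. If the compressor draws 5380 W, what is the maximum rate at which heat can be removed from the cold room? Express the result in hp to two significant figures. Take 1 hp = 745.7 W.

In absolute terms T_C = 277.04 K and T_H = 299.09 K, so ΔT = 22.06 K.
COP_Carnot = T_C/ΔT = 277.04/22.06 = 12.56.
Q̇_max = COP_Carnot × Ẇ = 12.56 × 5380 W = 67580 W = 90.62 hp.

91 hp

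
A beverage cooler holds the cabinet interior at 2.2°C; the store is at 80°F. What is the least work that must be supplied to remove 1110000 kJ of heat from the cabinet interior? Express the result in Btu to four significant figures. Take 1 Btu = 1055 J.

93490 Btu

In absolute terms T_C = 275.35 K and T_H = 299.82 K, so ΔT = 24.47 K.
The reversible limit is COP_R = T_C/ΔT = 11.25, so W_min = Q_C/COP = Q_C·ΔT/T_C.
W_min = 1110000 × 24.47/275.35 = 98630 kJ = 93490 Btu.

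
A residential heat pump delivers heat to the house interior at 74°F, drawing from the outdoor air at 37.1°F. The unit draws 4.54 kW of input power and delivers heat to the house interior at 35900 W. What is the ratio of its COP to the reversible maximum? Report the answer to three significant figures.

0.547

Converting, Q̇_H = 35900 W = 35.90 kW, so COP_actual = Q̇_H/Ẇ = 35.90/4.540 = 7.907.
In absolute terms T_C = 275.98 K and T_H = 296.48 K, so ΔT = 20.50 K.
COP_Carnot = T_H/ΔT = 296.48/20.50 = 14.46.
η_II = COP_actual/COP_Carnot = 7.907/14.46 = 0.5468.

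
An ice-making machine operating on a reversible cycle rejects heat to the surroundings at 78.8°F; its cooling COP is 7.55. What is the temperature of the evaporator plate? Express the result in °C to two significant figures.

For a Carnot refrigerator COP_R = T_C/(T_H − T_C), so T_C = COP·T_H/(1 + COP).
With T_H = 299.15 K, T_C = 7.55 × 299.15/8.550 = 264.16 K.
Converting, 264.16 K = -8.99°C.

-9.0 °C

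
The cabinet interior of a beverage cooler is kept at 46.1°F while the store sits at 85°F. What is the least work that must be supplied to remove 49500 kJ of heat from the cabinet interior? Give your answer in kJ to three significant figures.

In absolute terms T_C = 280.98 K and T_H = 302.59 K, so ΔT = 21.61 K.
The reversible limit is COP_R = T_C/ΔT = 13.00, so W_min = Q_C/COP = Q_C·ΔT/T_C.
W_min = 49500 × 21.61/280.98 = 3807 kJ.

3810 kJ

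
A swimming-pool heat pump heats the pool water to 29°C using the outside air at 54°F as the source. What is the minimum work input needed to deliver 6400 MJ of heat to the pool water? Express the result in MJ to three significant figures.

In absolute terms T_C = 285.37 K and T_H = 302.15 K, so ΔT = 16.78 K.
The reversible limit is COP_HP = T_H/ΔT = 18.01, so W_min = Q_H/COP = Q_H·ΔT/T_H.
W_min = 6400 × 16.78/302.15 = 355.4 MJ.

355 MJ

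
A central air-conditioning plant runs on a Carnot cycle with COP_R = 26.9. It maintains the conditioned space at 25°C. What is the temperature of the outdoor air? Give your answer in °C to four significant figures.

36.08 °C

COP_R = T_C/(T_H − T_C) gives T_H − T_C = T_C/COP.
With T_C = 298.15 K, T_H = 298.15 × (1 + 1/26.9) = 309.23 K.
Converting, 309.23 K = 36.08°C.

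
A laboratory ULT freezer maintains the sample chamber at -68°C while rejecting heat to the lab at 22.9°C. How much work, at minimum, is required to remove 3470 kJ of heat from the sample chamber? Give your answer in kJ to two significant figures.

In absolute terms T_C = 205.15 K and T_H = 296.05 K, so ΔT = 90.90 K.
The reversible limit is COP_R = T_C/ΔT = 2.257, so W_min = Q_C/COP = Q_C·ΔT/T_C.
W_min = 3470 × 90.90/205.15 = 1538 kJ.

1500 kJ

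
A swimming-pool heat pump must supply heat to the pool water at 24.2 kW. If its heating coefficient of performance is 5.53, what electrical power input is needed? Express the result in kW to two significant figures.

4.4 kW

Ẇ = Q̇_H/COP_HP = 24.20/5.53 = 4.376 kW.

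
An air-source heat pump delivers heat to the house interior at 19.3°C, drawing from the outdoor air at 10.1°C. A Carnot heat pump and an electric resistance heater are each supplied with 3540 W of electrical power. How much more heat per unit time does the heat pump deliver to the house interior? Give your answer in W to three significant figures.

In absolute terms T_C = 283.25 K and T_H = 292.45 K, so ΔT = 9.200 K.
COP_Carnot = T_H/ΔT = 292.45/9.200 = 31.79.
The heat pump delivers Q̇_H = COP × Ẇ = 112500 W; the resistance heater delivers Ẇ = 3540 W.
Extra = (COP − 1)·Ẇ = 109000 W.

109000 W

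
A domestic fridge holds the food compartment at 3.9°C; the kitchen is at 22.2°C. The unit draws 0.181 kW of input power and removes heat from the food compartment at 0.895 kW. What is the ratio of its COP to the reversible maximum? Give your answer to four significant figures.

COP_actual = Q̇_C/Ẇ = 0.8950/0.1810 = 4.945.
In absolute terms T_C = 277.05 K and T_H = 295.35 K, so ΔT = 18.30 K.
COP_Carnot = T_C/ΔT = 277.05/18.30 = 15.14.
η_II = COP_actual/COP_Carnot = 4.945/15.14 = 0.3266.

0.3266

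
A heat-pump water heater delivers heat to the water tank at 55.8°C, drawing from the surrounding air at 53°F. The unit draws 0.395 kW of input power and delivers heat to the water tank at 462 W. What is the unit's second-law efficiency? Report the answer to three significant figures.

Converting, Q̇_H = 462.0 W = 0.4620 kW, so COP_actual = Q̇_H/Ẇ = 0.4620/0.3950 = 1.170.
In absolute terms T_C = 284.82 K and T_H = 328.95 K, so ΔT = 44.13 K.
COP_Carnot = T_H/ΔT = 328.95/44.13 = 7.454.
η_II = COP_actual/COP_Carnot = 1.170/7.454 = 0.1569.

0.157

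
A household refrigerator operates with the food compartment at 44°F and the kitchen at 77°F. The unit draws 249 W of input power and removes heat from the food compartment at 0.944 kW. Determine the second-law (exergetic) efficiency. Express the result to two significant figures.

0.25

Converting, Q̇_C = 0.9440 kW = 944.0 W, so COP_actual = Q̇_C/Ẇ = 944.0/249.0 = 3.791.
In absolute terms T_C = 279.82 K and T_H = 298.15 K, so ΔT = 18.33 K.
COP_Carnot = T_C/ΔT = 279.82/18.33 = 15.26.
η_II = COP_actual/COP_Carnot = 3.791/15.26 = 0.2484.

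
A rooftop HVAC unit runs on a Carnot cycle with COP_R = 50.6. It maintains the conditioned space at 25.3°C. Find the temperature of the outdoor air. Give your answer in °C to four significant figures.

COP_R = T_C/(T_H − T_C) gives T_H − T_C = T_C/COP.
With T_C = 298.45 K, T_H = 298.45 × (1 + 1/50.6) = 304.35 K.
Converting, 304.35 K = 31.20°C.

31.20 °C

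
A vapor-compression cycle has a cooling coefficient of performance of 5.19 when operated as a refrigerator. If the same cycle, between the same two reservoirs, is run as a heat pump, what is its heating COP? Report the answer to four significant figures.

6.190

The first law on one cycle gives Q_H = Q_C + W, so Q_H/W = Q_C/W + 1.
COP_HP = COP_R + 1 = 5.19 + 1 = 6.19.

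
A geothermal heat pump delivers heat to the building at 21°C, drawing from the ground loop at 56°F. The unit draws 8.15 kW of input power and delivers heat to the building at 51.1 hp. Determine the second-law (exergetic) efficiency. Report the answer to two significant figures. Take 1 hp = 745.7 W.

Converting, Q̇_H = 51.10 hp = 38.11 kW, so COP_actual = Q̇_H/Ẇ = 38.11/8.150 = 4.675.
In absolute terms T_C = 286.48 K and T_H = 294.15 K, so ΔT = 7.667 K.
COP_Carnot = T_H/ΔT = 294.15/7.667 = 38.37.
η_II = COP_actual/COP_Carnot = 4.675/38.37 = 0.1219.

0.12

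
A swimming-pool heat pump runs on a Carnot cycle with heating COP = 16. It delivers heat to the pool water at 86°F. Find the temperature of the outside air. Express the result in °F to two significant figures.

COP_HP = T_H/(T_H − T_C) gives T_H − T_C = T_H/COP.
With T_H = 303.15 K, T_C = 303.15 × (1 − 1/16) = 284.20 K.
Converting, 284.20 K = 51.90°F.

52 °F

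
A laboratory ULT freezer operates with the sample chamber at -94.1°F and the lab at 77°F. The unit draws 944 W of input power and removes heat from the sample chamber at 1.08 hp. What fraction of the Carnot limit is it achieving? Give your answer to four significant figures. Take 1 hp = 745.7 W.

Converting, Q̇_C = 1.080 hp = 805.4 W, so COP_actual = Q̇_C/Ẇ = 805.4/944.0 = 0.8531.
In absolute terms T_C = 203.09 K and T_H = 298.15 K, so ΔT = 95.06 K.
COP_Carnot = T_C/ΔT = 203.09/95.06 = 2.137.
η_II = COP_actual/COP_Carnot = 0.8531/2.137 = 0.3993.

0.3993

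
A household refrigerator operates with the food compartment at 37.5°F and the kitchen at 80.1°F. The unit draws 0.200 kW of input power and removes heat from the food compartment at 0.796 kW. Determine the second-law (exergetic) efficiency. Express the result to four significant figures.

COP_actual = Q̇_C/Ẇ = 0.7960/0.2000 = 3.980.
In absolute terms T_C = 276.21 K and T_H = 299.87 K, so ΔT = 23.67 K.
COP_Carnot = T_C/ΔT = 276.21/23.67 = 11.67.
η_II = COP_actual/COP_Carnot = 3.980/11.67 = 0.3410.

0.3410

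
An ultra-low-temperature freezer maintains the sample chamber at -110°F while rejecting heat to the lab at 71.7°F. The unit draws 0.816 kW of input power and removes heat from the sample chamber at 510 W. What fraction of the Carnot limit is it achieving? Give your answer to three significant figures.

0.325

Converting, Q̇_C = 510.0 W = 0.5100 kW, so COP_actual = Q̇_C/Ẇ = 0.5100/0.8160 = 0.6250.
In absolute terms T_C = 194.26 K and T_H = 295.21 K, so ΔT = 100.9 K.
COP_Carnot = T_C/ΔT = 194.26/100.9 = 1.924.
η_II = COP_actual/COP_Carnot = 0.6250/1.924 = 0.3248.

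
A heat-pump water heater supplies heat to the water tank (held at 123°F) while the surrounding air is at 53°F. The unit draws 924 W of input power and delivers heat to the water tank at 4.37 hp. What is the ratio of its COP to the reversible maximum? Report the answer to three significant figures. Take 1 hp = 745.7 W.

Converting, Q̇_H = 4.370 hp = 3259 W, so COP_actual = Q̇_H/Ẇ = 3259/924.0 = 3.527.
In absolute terms T_C = 284.82 K and T_H = 323.71 K, so ΔT = 38.89 K.
COP_Carnot = T_H/ΔT = 323.71/38.89 = 8.324.
η_II = COP_actual/COP_Carnot = 3.527/8.324 = 0.4237.

0.424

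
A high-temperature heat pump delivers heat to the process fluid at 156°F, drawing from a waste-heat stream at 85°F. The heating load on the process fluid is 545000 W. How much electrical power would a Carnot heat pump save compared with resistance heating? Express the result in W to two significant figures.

480000 W

In absolute terms T_C = 302.59 K and T_H = 342.04 K, so ΔT = 39.44 K.
COP_Carnot = T_H/ΔT = 342.04/39.44 = 8.671.
Resistance heating needs Ẇ_res = Q̇_H = 545000 W; the reversible heat pump needs only Ẇ_hp = Q̇_H/COP = 62850 W.
Saving = 545000 − 62850 = 482100 W.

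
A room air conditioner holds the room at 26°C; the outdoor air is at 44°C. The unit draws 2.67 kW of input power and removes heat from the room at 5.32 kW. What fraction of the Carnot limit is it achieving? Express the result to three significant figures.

0.120

COP_actual = Q̇_C/Ẇ = 5.320/2.670 = 1.993.
In absolute terms T_C = 299.15 K and T_H = 317.15 K, so ΔT = 18.00 K.
COP_Carnot = T_C/ΔT = 299.15/18.00 = 16.62.
η_II = COP_actual/COP_Carnot = 1.993/16.62 = 0.1199.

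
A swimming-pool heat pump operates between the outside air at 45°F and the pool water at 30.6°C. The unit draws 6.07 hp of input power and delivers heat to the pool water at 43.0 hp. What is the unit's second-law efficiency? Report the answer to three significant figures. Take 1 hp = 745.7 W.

COP_actual = Q̇_H/Ẇ = 43.00/6.070 = 7.084.
In absolute terms T_C = 280.37 K and T_H = 303.75 K, so ΔT = 23.38 K.
COP_Carnot = T_H/ΔT = 303.75/23.38 = 12.99.
η_II = COP_actual/COP_Carnot = 7.084/12.99 = 0.5452.

0.545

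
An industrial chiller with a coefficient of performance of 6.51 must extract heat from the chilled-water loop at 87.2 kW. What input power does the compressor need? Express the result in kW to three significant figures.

13.4 kW

Ẇ = Q̇_C/COP = 87.20/6.51 = 13.39 kW.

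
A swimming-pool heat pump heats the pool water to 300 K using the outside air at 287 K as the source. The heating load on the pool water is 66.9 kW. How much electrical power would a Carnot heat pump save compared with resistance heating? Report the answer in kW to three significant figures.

64.0 kW

The reservoir spacing is ΔT = 300 − 287 = 13.00 K.
COP_Carnot = T_H/ΔT = 300.00/13.00 = 23.08.
Resistance heating needs Ẇ_res = Q̇_H = 66.90 kW; the reversible heat pump needs only Ẇ_hp = Q̇_H/COP = 2.899 kW.
Saving = 66.90 − 2.899 = 64.00 kW.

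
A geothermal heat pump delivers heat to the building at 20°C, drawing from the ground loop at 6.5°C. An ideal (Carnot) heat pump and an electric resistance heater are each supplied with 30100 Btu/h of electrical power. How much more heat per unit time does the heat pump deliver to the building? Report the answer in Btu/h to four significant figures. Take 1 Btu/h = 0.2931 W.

623500 Btu/h

In absolute terms T_C = 279.65 K and T_H = 293.15 K, so ΔT = 13.50 K.
COP_Carnot = T_H/ΔT = 293.15/13.50 = 21.71.
The heat pump delivers Q̇_H = COP × Ẇ = 653600 Btu/h; the resistance heater delivers Ẇ = 30100 Btu/h.
Extra = (COP − 1)·Ẇ = 623500 Btu/h.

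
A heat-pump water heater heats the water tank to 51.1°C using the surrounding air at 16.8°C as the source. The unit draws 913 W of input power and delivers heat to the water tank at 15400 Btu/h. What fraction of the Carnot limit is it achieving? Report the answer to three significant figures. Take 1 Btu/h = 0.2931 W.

Converting, Q̇_H = 15400 Btu/h = 4514 W, so COP_actual = Q̇_H/Ẇ = 4514/913.0 = 4.944.
In absolute terms T_C = 289.95 K and T_H = 324.25 K, so ΔT = 34.30 K.
COP_Carnot = T_H/ΔT = 324.25/34.30 = 9.453.
η_II = COP_actual/COP_Carnot = 4.944/9.453 = 0.5230.

0.523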